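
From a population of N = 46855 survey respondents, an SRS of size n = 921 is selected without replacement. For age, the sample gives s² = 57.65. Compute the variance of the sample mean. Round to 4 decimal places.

Under SRS without replacement, Var(ȳ) = (1 − f)·s²/n with f = n/N = 921/46855 = 0.01965639.
Var(ȳ) = (1 − 0.01965639)·57.65/921 = 0.98034361·0.062595005 = 0.061364614.

0.0614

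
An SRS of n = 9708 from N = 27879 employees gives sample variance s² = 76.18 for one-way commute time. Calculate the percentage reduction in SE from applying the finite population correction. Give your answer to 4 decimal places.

19.2671

f = n/N = 9708/27879 = 0.34821909.
SE_no-fpc = √(s²/n) = 0.088584064; SE_fpc = √((1−f)s²/n) = 0.071516527.
Ratio = √(1−f) = 0.80732949. Reduction = 100·(1 − 0.80732949) = 19.2671%.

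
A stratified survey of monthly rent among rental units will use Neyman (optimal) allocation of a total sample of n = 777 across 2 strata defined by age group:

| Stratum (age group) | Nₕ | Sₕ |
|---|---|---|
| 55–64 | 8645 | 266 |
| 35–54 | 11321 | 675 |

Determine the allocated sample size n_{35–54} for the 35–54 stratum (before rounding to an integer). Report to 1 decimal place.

Neyman allocation: nₕ = n·NₕSₕ / Σⱼ NⱼSⱼ.
Σ NⱼSⱼ = 8645·266 + 11321·675 = 9.941245 × 10^6.
n_{35–54} = 777·11321·675 / (9.941245 × 10^6) = 597.3.

597.3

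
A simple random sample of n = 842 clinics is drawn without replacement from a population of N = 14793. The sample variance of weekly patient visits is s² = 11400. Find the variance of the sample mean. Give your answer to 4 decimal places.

12.7686

Under SRS without replacement, Var(ȳ) = (1 − f)·s²/n with f = n/N = 842/14793 = 0.05691881.
Var(ȳ) = (1 − 0.05691881)·11400/842 = 0.94308119·13.539192 = 12.768558.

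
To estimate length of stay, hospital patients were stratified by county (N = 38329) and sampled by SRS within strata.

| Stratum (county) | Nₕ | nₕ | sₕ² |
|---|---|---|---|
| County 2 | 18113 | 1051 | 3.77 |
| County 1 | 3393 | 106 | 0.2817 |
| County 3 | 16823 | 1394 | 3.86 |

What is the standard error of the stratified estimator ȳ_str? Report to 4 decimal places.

Var(ȳ_str) = Σₕ Wₕ²(1 − fₕ)sₕ²/nₕ with Wₕ = Nₕ/N, N = 38329.
County 2: Wₕ = 0.47256646; term = 0.47256646²·(1 − 0.05802462)·3.77/1051 = 7.5457773 × 10^-4.
County 1: Wₕ = 0.08852305; term = 0.08852305²·(1 − 0.03124079)·0.2817/106 = 2.0174815 × 10^-5.
County 3: Wₕ = 0.43891049; term = 0.43891049²·(1 − 0.08286275)·3.86/1394 = 4.8922741 × 10^-4.
Sum = 0.00126398.
SE = √(0.00126398) = 0.0356.

0.0356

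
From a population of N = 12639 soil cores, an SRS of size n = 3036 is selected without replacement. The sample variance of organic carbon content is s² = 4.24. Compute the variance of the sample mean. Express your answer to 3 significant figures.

Under SRS without replacement, Var(ȳ) = (1 − f)·s²/n with f = n/N = 3036/12639 = 0.24020888.
Var(ȳ) = (1 − 0.24020888)·4.24/3036 = 0.75979112·0.0013965744 = 0.0010611049.

0.00106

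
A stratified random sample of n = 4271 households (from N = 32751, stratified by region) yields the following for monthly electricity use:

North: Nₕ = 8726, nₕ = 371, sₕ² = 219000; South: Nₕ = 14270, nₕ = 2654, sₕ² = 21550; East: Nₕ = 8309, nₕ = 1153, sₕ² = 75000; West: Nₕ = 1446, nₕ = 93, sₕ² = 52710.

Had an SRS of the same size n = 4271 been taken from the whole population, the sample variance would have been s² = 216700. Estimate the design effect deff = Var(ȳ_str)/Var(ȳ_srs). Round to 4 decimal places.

1.0430

Var(ȳ_str) = Σ Wₕ²(1−fₕ)sₕ²/nₕ with Wₕ = Nₕ/32751:
  North: (8726/32751)²·(1−371/8726)·219000/371 = 40.122015
  South: (14270/32751)²·(1−2654/14270)·21550/2654 = 1.2548095
  East: (8309/32751)²·(1−1153/8309)·75000/1153 = 3.6058023
  West: (1446/32751)²·(1−93/1446)·52710/93 = 1.0337774
  → Var(ȳ_str) = 46.016404.
Var(ȳ_srs) = (1 − 4271/32751)·216700/4271 = 44.12094.
deff = 46.016404 / 44.12094 = 1.0430.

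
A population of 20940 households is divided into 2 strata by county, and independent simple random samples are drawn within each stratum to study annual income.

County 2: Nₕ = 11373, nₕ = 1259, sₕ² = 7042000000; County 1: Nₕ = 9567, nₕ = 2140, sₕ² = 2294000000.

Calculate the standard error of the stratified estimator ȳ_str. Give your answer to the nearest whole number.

Var(ȳ_str) = Σₕ Wₕ²(1 − fₕ)sₕ²/nₕ with Wₕ = Nₕ/N, N = 20940.
County 2: Wₕ = 0.54312321; term = 0.54312321²·(1 − 0.11070078)·7042000000/1259 = 1.4672865 × 10^6.
County 1: Wₕ = 0.45687679; term = 0.45687679²·(1 − 0.22368559)·2294000000/2140 = 173706.27.
Sum = 1.6409928 × 10^6.
SE = √(1.6409928 × 10^6) = 1281.

1281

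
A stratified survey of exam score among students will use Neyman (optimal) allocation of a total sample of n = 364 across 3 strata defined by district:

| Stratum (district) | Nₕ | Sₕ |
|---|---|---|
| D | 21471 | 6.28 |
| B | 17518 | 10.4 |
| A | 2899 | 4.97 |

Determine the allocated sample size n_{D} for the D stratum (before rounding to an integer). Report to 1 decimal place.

148.1

Neyman allocation: nₕ = n·NₕSₕ / Σⱼ NⱼSⱼ.
Σ NⱼSⱼ = 21471·6.28 + 17518·10.4 + 2899·4.97 = 331433.11.
n_{D} = 364·21471·6.28 / 331433.11 = 148.1.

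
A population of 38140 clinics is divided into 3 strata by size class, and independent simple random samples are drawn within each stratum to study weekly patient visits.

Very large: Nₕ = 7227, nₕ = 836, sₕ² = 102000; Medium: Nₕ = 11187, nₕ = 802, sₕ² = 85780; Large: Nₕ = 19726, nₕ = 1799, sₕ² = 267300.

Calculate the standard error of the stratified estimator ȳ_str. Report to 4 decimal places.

Var(ȳ_str) = Σₕ Wₕ²(1 − fₕ)sₕ²/nₕ with Wₕ = Nₕ/N, N = 38140.
Very large: Wₕ = 0.18948610; term = 0.18948610²·(1 − 0.11567732)·102000/836 = 3.873998.
Medium: Wₕ = 0.29331411; term = 0.29331411²·(1 − 0.07169035)·85780/802 = 8.5422138.
Large: Wₕ = 0.51719979; term = 0.51719979²·(1 − 0.09119943)·267300/1799 = 36.120443.
Sum = 48.536655.
SE = √(48.536655) = 6.9668.

6.9668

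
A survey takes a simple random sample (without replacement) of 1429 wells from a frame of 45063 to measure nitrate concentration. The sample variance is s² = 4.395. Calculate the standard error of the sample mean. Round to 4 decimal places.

Under SRS without replacement, Var(ȳ) = (1 − f)·s²/n with f = n/N = 1429/45063 = 0.03171116.
Var(ȳ) = (1 − 0.03171116)·4.395/1429 = 0.96828884·0.0030755773 = 0.0029780472.
SE(ȳ) = √(0.0029780472) = 0.0546.

0.0546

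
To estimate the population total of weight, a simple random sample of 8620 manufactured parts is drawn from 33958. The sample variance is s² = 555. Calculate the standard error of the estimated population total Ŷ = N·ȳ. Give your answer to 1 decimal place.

7443.0

Var(Ŷ) = N²·Var(ȳ) = N²·(1 − n/N)·s²/n.
f = 8620/33958 = 0.25384298; Var(ȳ) = 0.74615702·555/8620 = 0.048041432.
Var(Ŷ) = 33958² · 0.048041432 = 5.5398774 × 10^7.
SE(Ŷ) = √(5.5398774 × 10^7) = 7443.0.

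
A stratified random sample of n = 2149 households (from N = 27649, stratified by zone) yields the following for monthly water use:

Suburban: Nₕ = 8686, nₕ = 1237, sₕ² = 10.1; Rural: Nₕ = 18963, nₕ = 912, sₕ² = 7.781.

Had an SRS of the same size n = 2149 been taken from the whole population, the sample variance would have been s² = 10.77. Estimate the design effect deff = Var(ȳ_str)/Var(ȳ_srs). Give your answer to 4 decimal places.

0.9760

Var(ȳ_str) = Σ Wₕ²(1−fₕ)sₕ²/nₕ with Wₕ = Nₕ/27649:
  Suburban: (8686/27649)²·(1−1237/8686)·10.1/1237 = 6.9105182 × 10^-4
  Rural: (18963/27649)²·(1−912/18963)·7.781/912 = 0.0038202346
  → Var(ȳ_str) = 0.0045112864.
Var(ȳ_srs) = (1 − 2149/27649)·10.77/2149 = 0.0046221075.
deff = 0.0045112864 / 0.0046221075 = 0.9760.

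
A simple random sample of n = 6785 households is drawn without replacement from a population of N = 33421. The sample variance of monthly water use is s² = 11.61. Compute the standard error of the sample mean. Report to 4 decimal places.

Under SRS without replacement, Var(ȳ) = (1 − f)·s²/n with f = n/N = 6785/33421 = 0.20301607.
Var(ȳ) = (1 − 0.20301607)·11.61/6785 = 0.79698393·0.0017111275 = 0.0013637411.
SE(ȳ) = √(0.0013637411) = 0.0369.

0.0369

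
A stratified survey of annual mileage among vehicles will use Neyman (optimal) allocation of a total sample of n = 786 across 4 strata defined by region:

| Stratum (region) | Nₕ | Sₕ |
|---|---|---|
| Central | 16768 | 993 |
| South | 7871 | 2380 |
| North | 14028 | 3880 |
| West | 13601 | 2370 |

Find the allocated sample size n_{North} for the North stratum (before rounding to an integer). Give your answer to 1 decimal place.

350.5

Neyman allocation: nₕ = n·NₕSₕ / Σⱼ NⱼSⱼ.
Σ NⱼSⱼ = 16768·993 + 7871·2380 + 14028·3880 + 13601·2370 = 1.2204661 × 10^8.
n_{North} = 786·14028·3880 / (1.2204661 × 10^8) = 350.5.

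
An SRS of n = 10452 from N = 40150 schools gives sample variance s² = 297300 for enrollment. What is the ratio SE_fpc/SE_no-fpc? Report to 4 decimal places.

0.8600

f = n/N = 10452/40150 = 0.26032379.
SE_no-fpc = √(s²/n) = 5.3333214; SE_fpc = √((1−f)s²/n) = 4.5868927.
Ratio = √(1−f) = 0.86004431.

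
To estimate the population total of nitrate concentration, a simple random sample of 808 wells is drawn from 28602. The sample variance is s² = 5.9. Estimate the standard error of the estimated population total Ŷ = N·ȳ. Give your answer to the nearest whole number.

Var(Ŷ) = N²·Var(ȳ) = N²·(1 − n/N)·s²/n.
f = 808/28602 = 0.02824977; Var(ȳ) = 0.97175023·5.9/808 = 0.0070957009.
Var(Ŷ) = 28602² · 0.0070957009 = 5.8048113 × 10^6.
SE(Ŷ) = √(5.8048113 × 10^6) = 2409.

2409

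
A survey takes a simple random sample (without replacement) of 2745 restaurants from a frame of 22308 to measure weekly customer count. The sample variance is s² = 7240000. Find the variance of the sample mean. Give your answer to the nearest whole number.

2313

Under SRS without replacement, Var(ȳ) = (1 − f)·s²/n with f = n/N = 2745/22308 = 0.12305003.
Var(ȳ) = (1 − 0.12305003)·7240000/2745 = 0.87694997·2637.5228 = 2312.9755.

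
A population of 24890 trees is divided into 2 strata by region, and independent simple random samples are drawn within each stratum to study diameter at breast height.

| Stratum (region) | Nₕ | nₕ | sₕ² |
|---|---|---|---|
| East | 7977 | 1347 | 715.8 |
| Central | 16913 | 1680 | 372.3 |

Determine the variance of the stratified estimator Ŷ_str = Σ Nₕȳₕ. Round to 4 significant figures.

Var(Ŷ_str) = Σₕ Nₕ²(1 − fₕ)sₕ²/nₕ.
East: 7977²·(1 − 1347/7977)·715.8/1347 = 2.8104588 × 10^7.
Central: 16913²·(1 − 1680/16913)·372.3/1680 = 5.7093918 × 10^7.
Sum = 8.5198506 × 10^7.

8.520 × 10^7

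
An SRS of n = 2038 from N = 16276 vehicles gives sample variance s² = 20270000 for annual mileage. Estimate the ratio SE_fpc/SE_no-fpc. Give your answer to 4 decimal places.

0.9353

f = n/N = 2038/16276 = 0.12521504.
SE_no-fpc = √(s²/n) = 99.729762; SE_fpc = √((1−f)s²/n) = 93.277187.
Ratio = √(1−f) = 0.93529940.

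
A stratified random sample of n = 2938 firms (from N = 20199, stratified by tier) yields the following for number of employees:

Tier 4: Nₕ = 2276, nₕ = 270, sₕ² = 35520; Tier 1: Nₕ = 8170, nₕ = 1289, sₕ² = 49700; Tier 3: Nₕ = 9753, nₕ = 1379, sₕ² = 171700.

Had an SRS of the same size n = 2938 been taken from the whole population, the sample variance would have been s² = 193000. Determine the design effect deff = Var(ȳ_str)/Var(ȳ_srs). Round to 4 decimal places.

Var(ȳ_str) = Σ Wₕ²(1−fₕ)sₕ²/nₕ with Wₕ = Nₕ/20199:
  Tier 4: (2276/20199)²·(1−270/2276)·35520/270 = 1.472152
  Tier 1: (8170/20199)²·(1−1289/8170)·49700/1289 = 5.3127251
  Tier 3: (9753/20199)²·(1−1379/9753)·171700/1379 = 24.923984
  → Var(ȳ_str) = 31.708861.
Var(ȳ_srs) = (1 − 2938/20199)·193000/2938 = 56.136018.
deff = 31.708861 / 56.136018 = 0.5649.

0.5649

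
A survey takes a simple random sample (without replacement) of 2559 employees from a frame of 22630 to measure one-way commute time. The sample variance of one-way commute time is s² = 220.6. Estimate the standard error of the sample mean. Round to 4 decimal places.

Under SRS without replacement, Var(ȳ) = (1 − f)·s²/n with f = n/N = 2559/22630 = 0.11307998.
Var(ȳ) = (1 − 0.11307998)·220.6/2559 = 0.88692002·0.086205549 = 0.076457427.
SE(ȳ) = √(0.076457427) = 0.2765.

0.2765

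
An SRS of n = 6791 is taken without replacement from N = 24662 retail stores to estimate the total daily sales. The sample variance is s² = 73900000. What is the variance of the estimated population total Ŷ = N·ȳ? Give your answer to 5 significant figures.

4.7961 × 10^12

Var(Ŷ) = N²·Var(ȳ) = N²·(1 − n/N)·s²/n.
f = 6791/24662 = 0.27536291; Var(ȳ) = 0.72463709·73900000/6791 = 7885.5369.
Var(Ŷ) = 24662² · 7885.5369 = 4.7960959 × 10^12.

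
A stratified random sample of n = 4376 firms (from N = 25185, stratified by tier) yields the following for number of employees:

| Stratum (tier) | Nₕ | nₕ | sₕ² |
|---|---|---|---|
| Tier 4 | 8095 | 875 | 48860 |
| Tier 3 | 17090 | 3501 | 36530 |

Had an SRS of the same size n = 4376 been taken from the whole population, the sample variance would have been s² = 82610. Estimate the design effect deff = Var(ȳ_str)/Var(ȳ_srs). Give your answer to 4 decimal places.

0.5748

Var(ȳ_str) = Σ Wₕ²(1−fₕ)sₕ²/nₕ with Wₕ = Nₕ/25185:
  Tier 4: (8095/25185)²·(1−875/8095)·48860/875 = 5.1453574
  Tier 3: (17090/25185)²·(1−3501/17090)·36530/3501 = 3.8203505
  → Var(ȳ_str) = 8.9657079.
Var(ȳ_srs) = (1 − 4376/25185)·82610/4376 = 15.597844.
deff = 8.9657079 / 15.597844 = 0.5748.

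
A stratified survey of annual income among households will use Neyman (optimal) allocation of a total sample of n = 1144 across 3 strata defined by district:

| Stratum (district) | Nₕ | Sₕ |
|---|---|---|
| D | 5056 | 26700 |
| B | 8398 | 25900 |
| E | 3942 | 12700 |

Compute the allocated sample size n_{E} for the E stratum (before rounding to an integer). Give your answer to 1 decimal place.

142.3

Neyman allocation: nₕ = n·NₕSₕ / Σⱼ NⱼSⱼ.
Σ NⱼSⱼ = 5056·26700 + 8398·25900 + 3942·12700 = 4.025668 × 10^8.
n_{E} = 1144·3942·12700 / (4.025668 × 10^8) = 142.3.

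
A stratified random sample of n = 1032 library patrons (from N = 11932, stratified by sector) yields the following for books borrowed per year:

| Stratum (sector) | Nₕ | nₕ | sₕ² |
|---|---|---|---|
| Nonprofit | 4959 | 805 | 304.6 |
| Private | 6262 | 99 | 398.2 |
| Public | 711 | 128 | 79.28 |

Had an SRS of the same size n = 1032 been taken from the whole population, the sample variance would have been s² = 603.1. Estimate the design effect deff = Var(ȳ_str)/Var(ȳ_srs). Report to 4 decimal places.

2.1482

Var(ȳ_str) = Σ Wₕ²(1−fₕ)sₕ²/nₕ with Wₕ = Nₕ/11932:
  Nonprofit: (4959/11932)²·(1−805/4959)·304.6/805 = 0.054747984
  Private: (6262/11932)²·(1−99/6262)·398.2/99 = 1.090297
  Public: (711/11932)²·(1−128/711)·79.28/128 = 0.001803289
  → Var(ȳ_str) = 1.1468483.
Var(ȳ_srs) = (1 − 1032/11932)·603.1/1032 = 0.53385447.
deff = 1.1468483 / 0.53385447 = 2.1482.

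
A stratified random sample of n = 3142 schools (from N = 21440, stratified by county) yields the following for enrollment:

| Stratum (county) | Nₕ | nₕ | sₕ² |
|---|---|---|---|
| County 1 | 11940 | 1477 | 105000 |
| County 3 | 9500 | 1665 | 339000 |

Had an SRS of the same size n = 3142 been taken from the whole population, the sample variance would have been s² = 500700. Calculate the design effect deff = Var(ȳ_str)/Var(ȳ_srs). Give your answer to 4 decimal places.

0.3845

Var(ȳ_str) = Σ Wₕ²(1−fₕ)sₕ²/nₕ with Wₕ = Nₕ/21440:
  County 1: (11940/21440)²·(1−1477/11940)·105000/1477 = 19.320564
  County 3: (9500/21440)²·(1−1665/9500)·339000/1665 = 32.968448
  → Var(ȳ_str) = 52.289012.
Var(ȳ_srs) = (1 − 3142/21440)·500700/3142 = 136.00355.
deff = 52.289012 / 136.00355 = 0.3845.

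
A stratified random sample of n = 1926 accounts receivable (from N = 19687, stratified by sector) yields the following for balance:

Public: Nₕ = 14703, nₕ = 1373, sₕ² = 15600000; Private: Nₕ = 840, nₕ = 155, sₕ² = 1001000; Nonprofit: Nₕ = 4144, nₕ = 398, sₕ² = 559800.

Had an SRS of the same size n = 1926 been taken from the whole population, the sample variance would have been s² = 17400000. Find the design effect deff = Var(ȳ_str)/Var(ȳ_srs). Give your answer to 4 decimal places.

0.7130

Var(ȳ_str) = Σ Wₕ²(1−fₕ)sₕ²/nₕ with Wₕ = Nₕ/19687:
  Public: (14703/19687)²·(1−1373/14703)·15600000/1373 = 5745.5431
  Private: (840/19687)²·(1−155/840)·1001000/155 = 9.5876717
  Nonprofit: (4144/19687)²·(1−398/4144)·559800/398 = 56.334995
  → Var(ȳ_str) = 5811.4658.
Var(ȳ_srs) = (1 − 1926/19687)·17400000/1926 = 8150.4359.
deff = 5811.4658 / 8150.4359 = 0.7130.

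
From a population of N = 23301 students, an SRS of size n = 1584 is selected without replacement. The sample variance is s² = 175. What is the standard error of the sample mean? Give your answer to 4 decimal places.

Under SRS without replacement, Var(ȳ) = (1 − f)·s²/n with f = n/N = 1584/23301 = 0.06797992.
Var(ȳ) = (1 − 0.06797992)·175/1584 = 0.93202008·0.1104798 = 0.10296939.
SE(ȳ) = √(0.10296939) = 0.3209.

0.3209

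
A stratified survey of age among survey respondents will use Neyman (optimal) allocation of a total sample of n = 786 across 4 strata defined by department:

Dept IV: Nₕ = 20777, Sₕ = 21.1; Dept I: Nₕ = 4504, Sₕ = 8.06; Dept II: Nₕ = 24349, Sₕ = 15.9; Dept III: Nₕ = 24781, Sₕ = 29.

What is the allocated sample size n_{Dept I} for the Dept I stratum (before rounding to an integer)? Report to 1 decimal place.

18.1

Neyman allocation: nₕ = n·NₕSₕ / Σⱼ NⱼSⱼ.
Σ NⱼSⱼ = 20777·21.1 + 4504·8.06 + 24349·15.9 + 24781·29 = 1.580495 × 10^6.
n_{Dept I} = 786·4504·8.06 / (1.580495 × 10^6) = 18.1.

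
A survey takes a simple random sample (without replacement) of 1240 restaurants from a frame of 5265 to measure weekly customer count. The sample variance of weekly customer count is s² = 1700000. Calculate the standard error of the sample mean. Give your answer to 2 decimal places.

32.37

Under SRS without replacement, Var(ȳ) = (1 − f)·s²/n with f = n/N = 1240/5265 = 0.23551757.
Var(ȳ) = (1 − 0.23551757)·1700000/1240 = 0.76448243·1370.9677 = 1048.0808.
SE(ȳ) = √(1048.0808) = 32.37.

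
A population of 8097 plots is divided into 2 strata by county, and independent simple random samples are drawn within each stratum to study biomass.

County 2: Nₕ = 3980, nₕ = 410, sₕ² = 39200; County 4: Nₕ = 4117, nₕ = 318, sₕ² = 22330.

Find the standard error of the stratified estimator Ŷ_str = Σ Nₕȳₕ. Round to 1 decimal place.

Var(Ŷ_str) = Σₕ Nₕ²(1 − fₕ)sₕ²/nₕ.
County 2: 3980²·(1 − 410/3980)·39200/410 = 1.3584808 × 10^9.
County 4: 4117²·(1 − 318/4117)·22330/318 = 1.0982767 × 10^9.
Sum = 2.4567575 × 10^9.
SE = √(2.4567575 × 10^9) = 49565.7.

49565.7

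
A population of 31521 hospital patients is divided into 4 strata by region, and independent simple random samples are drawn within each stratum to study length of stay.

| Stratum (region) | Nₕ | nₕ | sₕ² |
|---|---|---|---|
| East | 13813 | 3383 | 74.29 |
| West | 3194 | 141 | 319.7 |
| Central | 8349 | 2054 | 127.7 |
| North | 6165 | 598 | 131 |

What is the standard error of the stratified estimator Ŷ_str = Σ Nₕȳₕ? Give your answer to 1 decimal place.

6005.0

Var(Ŷ_str) = Σₕ Nₕ²(1 − fₕ)sₕ²/nₕ.
East: 13813²·(1 − 3383/13813)·74.29/3383 = 3.1637392 × 10^6.
West: 3194²·(1 − 141/3194)·319.7/141 = 2.2109822 × 10^7.
Central: 8349²·(1 − 2054/8349)·127.7/2054 = 3.267538 × 10^6.
North: 6165²·(1 − 598/6165)·131/598 = 7.5183824 × 10^6.
Sum = 3.6059482 × 10^7.
SE = √(3.6059482 × 10^7) = 6005.0.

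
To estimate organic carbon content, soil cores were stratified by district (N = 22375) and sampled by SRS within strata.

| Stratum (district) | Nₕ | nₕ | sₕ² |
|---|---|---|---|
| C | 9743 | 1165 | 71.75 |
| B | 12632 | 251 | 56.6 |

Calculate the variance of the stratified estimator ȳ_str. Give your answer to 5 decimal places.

0.08073

Var(ȳ_str) = Σₕ Wₕ²(1 − fₕ)sₕ²/nₕ with Wₕ = Nₕ/N, N = 22375.
C: Wₕ = 0.43544134; term = 0.43544134²·(1 − 0.11957303)·71.75/1165 = 0.010281314.
B: Wₕ = 0.56455866; term = 0.56455866²·(1 − 0.01987017)·56.6/251 = 0.070444074.
Sum = 0.080725388.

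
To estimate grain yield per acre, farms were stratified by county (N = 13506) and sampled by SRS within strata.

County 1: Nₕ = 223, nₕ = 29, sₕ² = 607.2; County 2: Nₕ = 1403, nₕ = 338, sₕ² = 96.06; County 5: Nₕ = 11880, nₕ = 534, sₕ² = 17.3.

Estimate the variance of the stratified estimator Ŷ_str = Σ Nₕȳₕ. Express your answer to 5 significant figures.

5.6973 × 10^6

Var(Ŷ_str) = Σₕ Nₕ²(1 − fₕ)sₕ²/nₕ.
County 1: 223²·(1 − 29/223)·607.2/29 = 905816.77.
County 2: 1403²·(1 − 338/1403)·96.06/338 = 424651.99.
County 5: 11880²·(1 − 534/11880)·17.3/534 = 4.3668077 × 10^6.
Sum = 5.6972765 × 10^6.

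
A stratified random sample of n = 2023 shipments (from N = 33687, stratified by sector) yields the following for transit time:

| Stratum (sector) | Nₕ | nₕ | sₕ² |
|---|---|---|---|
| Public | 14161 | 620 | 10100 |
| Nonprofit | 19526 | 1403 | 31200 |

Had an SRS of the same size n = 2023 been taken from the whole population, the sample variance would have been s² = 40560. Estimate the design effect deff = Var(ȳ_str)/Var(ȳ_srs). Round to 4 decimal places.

Var(ȳ_str) = Σ Wₕ²(1−fₕ)sₕ²/nₕ with Wₕ = Nₕ/33687:
  Public: (14161/33687)²·(1−620/14161)·10100/620 = 2.7526416
  Nonprofit: (19526/33687)²·(1−1403/19526)·31200/1403 = 6.9345075
  → Var(ȳ_str) = 9.6871491.
Var(ȳ_srs) = (1 − 2023/33687)·40560/2023 = 18.845406.
deff = 9.6871491 / 18.845406 = 0.5140.

0.5140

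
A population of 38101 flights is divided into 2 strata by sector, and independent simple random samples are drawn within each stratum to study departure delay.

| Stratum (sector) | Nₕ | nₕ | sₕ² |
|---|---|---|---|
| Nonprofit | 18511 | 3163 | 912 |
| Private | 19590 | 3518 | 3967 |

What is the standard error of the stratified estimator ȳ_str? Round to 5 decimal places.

0.54863

Var(ȳ_str) = Σₕ Wₕ²(1 − fₕ)sₕ²/nₕ with Wₕ = Nₕ/N, N = 38101.
Nonprofit: Wₕ = 0.48584027; term = 0.48584027²·(1 − 0.17087137)·912/3163 = 0.056429288.
Private: Wₕ = 0.51415973; term = 0.51415973²·(1 − 0.17958142)·3967/3518 = 0.24456707.
Sum = 0.30099636.
SE = √(0.30099636) = 0.54863.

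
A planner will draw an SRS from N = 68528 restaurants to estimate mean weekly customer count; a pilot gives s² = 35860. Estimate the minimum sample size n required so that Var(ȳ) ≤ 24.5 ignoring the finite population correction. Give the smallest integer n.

1464

Without fpc, n₀ = s²/D = 35860/24.5 = 1463.6735.
Rounding up, n = 1464.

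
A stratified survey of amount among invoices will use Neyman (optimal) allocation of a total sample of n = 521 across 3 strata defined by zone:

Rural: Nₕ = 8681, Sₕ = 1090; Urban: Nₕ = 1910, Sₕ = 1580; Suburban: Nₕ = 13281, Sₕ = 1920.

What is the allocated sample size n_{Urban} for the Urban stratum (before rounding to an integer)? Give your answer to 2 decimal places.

Neyman allocation: nₕ = n·NₕSₕ / Σⱼ NⱼSⱼ.
Σ NⱼSⱼ = 8681·1090 + 1910·1580 + 13281·1920 = 3.797961 × 10^7.
n_{Urban} = 521·1910·1580 / (3.797961 × 10^7) = 41.40.

41.40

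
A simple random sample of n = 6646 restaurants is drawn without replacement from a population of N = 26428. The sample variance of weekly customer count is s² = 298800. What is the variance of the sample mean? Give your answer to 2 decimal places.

Under SRS without replacement, Var(ȳ) = (1 − f)·s²/n with f = n/N = 6646/26428 = 0.25147571.
Var(ȳ) = (1 − 0.25147571)·298800/6646 = 0.74852429·44.959374 = 33.653184.

33.65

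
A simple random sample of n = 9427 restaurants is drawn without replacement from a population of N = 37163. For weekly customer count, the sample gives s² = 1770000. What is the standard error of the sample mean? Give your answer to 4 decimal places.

Under SRS without replacement, Var(ȳ) = (1 − f)·s²/n with f = n/N = 9427/37163 = 0.25366628.
Var(ȳ) = (1 − 0.25366628)·1770000/9427 = 0.74633372·187.75857 = 140.13055.
SE(ȳ) = √(140.13055) = 11.8377.

11.8377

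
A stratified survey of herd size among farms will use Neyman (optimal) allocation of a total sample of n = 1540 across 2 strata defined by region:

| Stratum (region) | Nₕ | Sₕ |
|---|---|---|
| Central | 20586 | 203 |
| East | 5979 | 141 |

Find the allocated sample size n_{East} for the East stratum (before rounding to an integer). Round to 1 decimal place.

Neyman allocation: nₕ = n·NₕSₕ / Σⱼ NⱼSⱼ.
Σ NⱼSⱼ = 20586·203 + 5979·141 = 5.021997 × 10^6.
n_{East} = 1540·5979·141 / (5.021997 × 10^6) = 258.5.

258.5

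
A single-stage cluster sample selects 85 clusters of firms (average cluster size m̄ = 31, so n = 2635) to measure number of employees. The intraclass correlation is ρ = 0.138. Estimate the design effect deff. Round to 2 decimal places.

deff = 1 + (31 − 1)·0.138 = 1 + 4.14 = 5.14.

5.14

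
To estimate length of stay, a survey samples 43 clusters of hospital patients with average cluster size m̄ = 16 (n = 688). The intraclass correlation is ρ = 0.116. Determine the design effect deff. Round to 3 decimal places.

2.740

deff = 1 + (16 − 1)·0.116 = 1 + 1.74 = 2.74.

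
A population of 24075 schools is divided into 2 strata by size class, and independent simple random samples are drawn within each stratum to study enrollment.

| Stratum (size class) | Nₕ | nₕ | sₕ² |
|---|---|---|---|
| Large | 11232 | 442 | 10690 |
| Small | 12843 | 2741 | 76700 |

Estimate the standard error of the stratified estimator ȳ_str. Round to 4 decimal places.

3.3646

Var(ȳ_str) = Σₕ Wₕ²(1 − fₕ)sₕ²/nₕ with Wₕ = Nₕ/N, N = 24075.
Large: Wₕ = 0.46654206; term = 0.46654206²·(1 − 0.03935185)·10690/442 = 5.0570982.
Small: Wₕ = 0.53345794; term = 0.53345794²·(1 − 0.21342365)·76700/2741 = 6.2636515.
Sum = 11.32075.
SE = √(11.32075) = 3.3646.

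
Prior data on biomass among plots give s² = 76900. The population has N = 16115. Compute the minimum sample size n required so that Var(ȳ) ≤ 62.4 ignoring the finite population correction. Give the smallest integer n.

Without fpc, n₀ = s²/D = 76900/62.4 = 1232.3718.
Rounding up, n = 1233.

1233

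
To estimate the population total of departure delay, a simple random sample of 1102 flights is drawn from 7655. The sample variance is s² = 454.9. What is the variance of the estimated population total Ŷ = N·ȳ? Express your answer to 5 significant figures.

Var(Ŷ) = N²·Var(ȳ) = N²·(1 − n/N)·s²/n.
f = 1102/7655 = 0.14395820; Var(ȳ) = 0.85604180·454.9/1102 = 0.35336971.
Var(Ŷ) = 7655² · 0.35336971 = 2.070712 × 10^7.

2.0707 × 10^7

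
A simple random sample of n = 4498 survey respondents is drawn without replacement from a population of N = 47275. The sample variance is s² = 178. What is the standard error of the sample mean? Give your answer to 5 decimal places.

0.18923

Under SRS without replacement, Var(ȳ) = (1 − f)·s²/n with f = n/N = 4498/47275 = 0.09514543.
Var(ȳ) = (1 − 0.09514543)·178/4498 = 0.90485457·0.039573144 = 0.03580794.
SE(ȳ) = √(0.03580794) = 0.18923.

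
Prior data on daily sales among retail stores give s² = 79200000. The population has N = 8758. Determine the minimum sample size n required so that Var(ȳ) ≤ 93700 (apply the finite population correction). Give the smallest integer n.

Without fpc, n₀ = s²/D = 79200000/93700 = 845.2508.
With fpc, (1 − n/N)·s²/n ≤ D requires n ≥ n₀/(1 + n₀/N) = 845.2508/(1 + 845.2508/8758) = 770.8542.
Rounding up, n = 771.

771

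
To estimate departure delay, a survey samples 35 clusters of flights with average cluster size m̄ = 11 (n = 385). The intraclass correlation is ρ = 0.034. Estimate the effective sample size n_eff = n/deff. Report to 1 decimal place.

deff = 1 + (11 − 1)·0.034 = 1 + 0.34 = 1.34.
n_eff = 385 / 1.34 = 287.3.

287.3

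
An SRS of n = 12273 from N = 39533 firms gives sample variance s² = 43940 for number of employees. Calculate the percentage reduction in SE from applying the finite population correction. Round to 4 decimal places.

f = n/N = 12273/39533 = 0.31044950.
SE_no-fpc = √(s²/n) = 1.8921461; SE_fpc = √((1−f)s²/n) = 1.5712225.
Ratio = √(1−f) = 0.83039178. Reduction = 100·(1 − 0.83039178) = 16.9608%.

16.9608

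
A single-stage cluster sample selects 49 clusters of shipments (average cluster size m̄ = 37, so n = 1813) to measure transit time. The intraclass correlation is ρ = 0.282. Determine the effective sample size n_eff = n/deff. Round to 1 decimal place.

162.6

deff = 1 + (37 − 1)·0.282 = 1 + 10.152 = 11.152.
n_eff = 1813 / 11.152 = 162.6.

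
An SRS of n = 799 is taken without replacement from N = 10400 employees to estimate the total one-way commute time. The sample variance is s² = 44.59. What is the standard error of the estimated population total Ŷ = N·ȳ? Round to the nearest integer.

2361

Var(Ŷ) = N²·Var(ȳ) = N²·(1 − n/N)·s²/n.
f = 799/10400 = 0.07682692; Var(ȳ) = 0.92317308·44.59/799 = 0.051519759.
Var(Ŷ) = 10400² · 0.051519759 = 5.5723771 × 10^6.
SE(Ŷ) = √(5.5723771 × 10^6) = 2361.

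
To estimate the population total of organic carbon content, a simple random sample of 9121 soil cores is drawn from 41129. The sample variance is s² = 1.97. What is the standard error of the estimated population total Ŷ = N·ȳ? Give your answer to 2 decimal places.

Var(Ŷ) = N²·Var(ȳ) = N²·(1 − n/N)·s²/n.
f = 9121/41129 = 0.22176566; Var(ȳ) = 0.77823434·1.97/9121 = 1.6808701 × 10^-4.
Var(Ŷ) = 41129² · (1.6808701 × 10^-4) = 284335.09.
SE(Ŷ) = √(284335.09) = 533.23.

533.23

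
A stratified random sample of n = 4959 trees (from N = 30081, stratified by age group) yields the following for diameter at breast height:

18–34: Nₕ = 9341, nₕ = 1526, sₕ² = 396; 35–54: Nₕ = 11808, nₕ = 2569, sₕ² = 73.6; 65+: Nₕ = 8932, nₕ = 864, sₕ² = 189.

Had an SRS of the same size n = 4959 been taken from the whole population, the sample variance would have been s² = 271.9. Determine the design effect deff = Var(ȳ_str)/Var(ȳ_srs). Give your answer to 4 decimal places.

0.9131

Var(ȳ_str) = Σ Wₕ²(1−fₕ)sₕ²/nₕ with Wₕ = Nₕ/30081:
  18–34: (9341/30081)²·(1−1526/9341)·396/1526 = 0.020935265
  35–54: (11808/30081)²·(1−2569/11808)·73.6/2569 = 0.0034540648
  65+: (8932/30081)²·(1−864/8932)·189/864 = 0.017421202
  → Var(ȳ_str) = 0.041810532.
Var(ȳ_srs) = (1 − 4959/30081)·271.9/4959 = 0.045790675.
deff = 0.041810532 / 0.045790675 = 0.9131.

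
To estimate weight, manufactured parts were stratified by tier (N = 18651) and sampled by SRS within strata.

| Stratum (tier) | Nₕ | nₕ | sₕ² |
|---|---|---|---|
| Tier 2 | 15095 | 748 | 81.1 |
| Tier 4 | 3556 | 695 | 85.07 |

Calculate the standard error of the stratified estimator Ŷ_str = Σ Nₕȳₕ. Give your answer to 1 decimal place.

Var(Ŷ_str) = Σₕ Nₕ²(1 − fₕ)sₕ²/nₕ.
Tier 2: 15095²·(1 − 748/15095)·81.1/748 = 2.3480831 × 10^7.
Tier 4: 3556²·(1 − 695/3556)·85.07/695 = 1.2452921 × 10^6.
Sum = 2.4726123 × 10^7.
SE = √(2.4726123 × 10^7) = 4972.5.

4972.5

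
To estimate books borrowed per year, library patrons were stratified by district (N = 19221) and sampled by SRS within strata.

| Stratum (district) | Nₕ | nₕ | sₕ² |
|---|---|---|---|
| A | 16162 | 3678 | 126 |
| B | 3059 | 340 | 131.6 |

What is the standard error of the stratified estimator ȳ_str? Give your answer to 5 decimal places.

0.16560

Var(ȳ_str) = Σₕ Wₕ²(1 − fₕ)sₕ²/nₕ with Wₕ = Nₕ/N, N = 19221.
A: Wₕ = 0.84085115; term = 0.84085115²·(1 − 0.22757085)·126/3678 = 0.018709222.
B: Wₕ = 0.15914885; term = 0.15914885²·(1 − 0.11114743)·131.6/340 = 0.0087139226.
Sum = 0.027423145.
SE = √(0.027423145) = 0.16560.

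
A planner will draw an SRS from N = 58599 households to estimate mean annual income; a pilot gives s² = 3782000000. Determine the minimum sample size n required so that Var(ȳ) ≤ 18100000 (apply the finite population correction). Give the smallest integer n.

209

Without fpc, n₀ = s²/D = 3782000000/18100000 = 208.9503.
With fpc, (1 − n/N)·s²/n ≤ D requires n ≥ n₀/(1 + n₀/N) = 208.9503/(1 + 208.9503/58599) = 208.2079.
Rounding up, n = 209.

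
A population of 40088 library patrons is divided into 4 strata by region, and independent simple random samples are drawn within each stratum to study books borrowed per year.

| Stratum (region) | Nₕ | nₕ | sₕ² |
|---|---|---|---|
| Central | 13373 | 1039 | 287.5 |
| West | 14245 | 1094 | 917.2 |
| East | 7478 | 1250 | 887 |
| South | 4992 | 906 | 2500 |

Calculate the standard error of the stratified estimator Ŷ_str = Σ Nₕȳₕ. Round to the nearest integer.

17089

Var(Ŷ_str) = Σₕ Nₕ²(1 − fₕ)sₕ²/nₕ.
Central: 13373²·(1 − 1039/13373)·287.5/1039 = 4.5640994 × 10^7.
West: 14245²·(1 − 1094/14245)·917.2/1094 = 1.5706085 × 10^8.
East: 7478²·(1 − 1250/7478)·887/1250 = 3.3048189 × 10^7.
South: 4992²·(1 − 906/4992)·2500/906 = 5.6283974 × 10^7.
Sum = 2.9203401 × 10^8.
SE = √(2.9203401 × 10^8) = 17089.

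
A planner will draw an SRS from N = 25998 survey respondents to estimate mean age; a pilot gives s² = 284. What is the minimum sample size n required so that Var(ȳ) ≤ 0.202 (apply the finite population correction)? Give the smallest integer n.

1334

Without fpc, n₀ = s²/D = 284/0.202 = 1405.9406.
With fpc, (1 − n/N)·s²/n ≤ D requires n ≥ n₀/(1 + n₀/N) = 1405.9406/(1 + 1405.9406/25998) = 1333.8098.
Rounding up, n = 1334.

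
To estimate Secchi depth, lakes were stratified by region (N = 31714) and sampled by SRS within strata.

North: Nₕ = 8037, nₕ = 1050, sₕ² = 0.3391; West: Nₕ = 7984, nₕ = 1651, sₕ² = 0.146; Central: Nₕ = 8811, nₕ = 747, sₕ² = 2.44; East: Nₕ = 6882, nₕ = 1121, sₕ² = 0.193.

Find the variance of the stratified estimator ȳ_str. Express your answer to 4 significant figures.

Var(ȳ_str) = Σₕ Wₕ²(1 − fₕ)sₕ²/nₕ with Wₕ = Nₕ/N, N = 31714.
North: Wₕ = 0.25342120; term = 0.25342120²·(1 − 0.13064576)·0.3391/1050 = 1.8031056 × 10^-5.
West: Wₕ = 0.25175002; term = 0.25175002²·(1 − 0.20678858)·0.146/1651 = 4.4456345 × 10^-6.
Central: Wₕ = 0.27782683; term = 0.27782683²·(1 − 0.08478039)·2.44/747 = 2.3075063 × 10^-4.
East: Wₕ = 0.21700195; term = 0.21700195²·(1 − 0.16288870)·0.193/1121 = 6.7867554 × 10^-6.
Sum = 2.6001408 × 10^-4.

2.600 × 10^-4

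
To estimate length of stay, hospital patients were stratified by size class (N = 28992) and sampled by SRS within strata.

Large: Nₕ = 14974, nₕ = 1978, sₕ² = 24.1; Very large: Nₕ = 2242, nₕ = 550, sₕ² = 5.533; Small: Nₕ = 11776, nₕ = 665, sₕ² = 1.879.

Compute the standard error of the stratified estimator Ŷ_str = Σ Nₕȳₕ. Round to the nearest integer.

1667

Var(Ŷ_str) = Σₕ Nₕ²(1 − fₕ)sₕ²/nₕ.
Large: 14974²·(1 − 1978/14974)·24.1/1978 = 2.3710368 × 10^6.
Very large: 2242²·(1 − 550/2242)·5.533/550 = 38162.248.
Small: 11776²·(1 − 665/11776)·1.879/665 = 369705.64.
Sum = 2.7789047 × 10^6.
SE = √(2.7789047 × 10^6) = 1667.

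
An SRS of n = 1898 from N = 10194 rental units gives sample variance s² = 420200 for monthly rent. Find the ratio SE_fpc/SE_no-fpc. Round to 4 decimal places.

f = n/N = 1898/10194 = 0.18618795.
SE_no-fpc = √(s²/n) = 14.879212; SE_fpc = √((1−f)s²/n) = 13.422765.
Ratio = √(1−f) = 0.90211532.

0.9021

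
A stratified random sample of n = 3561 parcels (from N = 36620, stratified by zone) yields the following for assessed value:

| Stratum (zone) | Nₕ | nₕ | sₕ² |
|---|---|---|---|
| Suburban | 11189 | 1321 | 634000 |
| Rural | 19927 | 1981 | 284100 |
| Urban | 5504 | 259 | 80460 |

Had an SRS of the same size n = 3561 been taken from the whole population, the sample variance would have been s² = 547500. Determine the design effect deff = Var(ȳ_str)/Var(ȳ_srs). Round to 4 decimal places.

0.6084

Var(ȳ_str) = Σ Wₕ²(1−fₕ)sₕ²/nₕ with Wₕ = Nₕ/36620:
  Suburban: (11189/36620)²·(1−1321/11189)·634000/1321 = 39.515745
  Rural: (19927/36620)²·(1−1981/19927)·284100/1981 = 38.243679
  Urban: (5504/36620)²·(1−259/5504)·80460/259 = 6.6875571
  → Var(ȳ_str) = 84.446981.
Var(ȳ_srs) = (1 − 3561/36620)·547500/3561 = 138.7981.
deff = 84.446981 / 138.7981 = 0.6084.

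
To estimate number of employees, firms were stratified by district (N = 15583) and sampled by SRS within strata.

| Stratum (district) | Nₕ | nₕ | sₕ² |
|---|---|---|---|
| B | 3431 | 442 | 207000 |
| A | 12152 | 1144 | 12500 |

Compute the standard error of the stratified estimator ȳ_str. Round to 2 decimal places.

Var(ȳ_str) = Σₕ Wₕ²(1 − fₕ)sₕ²/nₕ with Wₕ = Nₕ/N, N = 15583.
B: Wₕ = 0.22017583; term = 0.22017583²·(1 − 0.12882542)·207000/442 = 19.778464.
A: Wₕ = 0.77982417; term = 0.77982417²·(1 − 0.09414088)·12500/1144 = 6.0191897.
Sum = 25.797654.
SE = √(25.797654) = 5.08.

5.08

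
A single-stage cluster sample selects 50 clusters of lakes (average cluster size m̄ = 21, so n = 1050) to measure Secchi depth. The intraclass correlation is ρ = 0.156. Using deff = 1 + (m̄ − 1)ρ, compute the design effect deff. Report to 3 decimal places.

4.120

deff = 1 + (21 − 1)·0.156 = 1 + 3.12 = 4.12.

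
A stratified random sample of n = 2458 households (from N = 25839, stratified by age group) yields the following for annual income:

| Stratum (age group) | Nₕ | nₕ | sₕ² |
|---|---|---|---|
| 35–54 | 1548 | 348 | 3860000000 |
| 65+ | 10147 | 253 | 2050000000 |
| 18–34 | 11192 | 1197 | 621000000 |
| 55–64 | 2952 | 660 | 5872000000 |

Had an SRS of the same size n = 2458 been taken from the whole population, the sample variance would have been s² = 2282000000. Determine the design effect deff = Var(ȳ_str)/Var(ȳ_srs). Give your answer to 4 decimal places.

1.6979

Var(ȳ_str) = Σ Wₕ²(1−fₕ)sₕ²/nₕ with Wₕ = Nₕ/25839:
  35–54: (1548/25839)²·(1−348/1548)·3860000000/348 = 30860.919
  65+: (10147/25839)²·(1−253/10147)·2050000000/253 = 1.2184045 × 10^6
  18–34: (11192/25839)²·(1−1197/11192)·621000000/1197 = 86923.368
  55–64: (2952/25839)²·(1−660/2952)·5872000000/660 = 90161.613
  → Var(ȳ_str) = 1.4263504 × 10^6.
Var(ȳ_srs) = (1 − 2458/25839)·2282000000/2458 = 840080.96.
deff = (1.4263504 × 10^6) / 840080.96 = 1.6979.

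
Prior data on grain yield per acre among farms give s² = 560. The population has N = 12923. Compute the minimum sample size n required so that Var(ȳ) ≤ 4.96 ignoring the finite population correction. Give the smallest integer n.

Without fpc, n₀ = s²/D = 560/4.96 = 112.9032.
Rounding up, n = 113.

113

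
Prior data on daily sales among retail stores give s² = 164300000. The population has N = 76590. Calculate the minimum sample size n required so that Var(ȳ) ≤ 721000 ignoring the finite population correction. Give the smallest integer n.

Without fpc, n₀ = s²/D = 164300000/721000 = 227.8779.
Rounding up, n = 228.

228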